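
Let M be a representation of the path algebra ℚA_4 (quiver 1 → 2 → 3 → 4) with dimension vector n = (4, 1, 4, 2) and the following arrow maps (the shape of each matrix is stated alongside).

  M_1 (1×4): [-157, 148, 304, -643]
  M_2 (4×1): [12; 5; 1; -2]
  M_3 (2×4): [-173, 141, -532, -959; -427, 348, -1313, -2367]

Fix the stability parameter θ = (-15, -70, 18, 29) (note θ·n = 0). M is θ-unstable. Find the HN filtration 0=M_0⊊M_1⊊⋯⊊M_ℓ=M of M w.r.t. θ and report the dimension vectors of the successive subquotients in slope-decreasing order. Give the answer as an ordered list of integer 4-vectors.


Via rank(M_{q-1}∘⋯∘M_p): M ≅ I[1,1]^3, I[1,4], I[3,3]^2, I[3,4].
μ_θ-semistable layers: μ^(1)=29; μ^(2)=18; μ^(3)=-15; μ^(4)=-85/2

((0, 0, 0, 2); (0, 0, 4, 0); (3, 0, 0, 0); (1, 1, 0, 0))


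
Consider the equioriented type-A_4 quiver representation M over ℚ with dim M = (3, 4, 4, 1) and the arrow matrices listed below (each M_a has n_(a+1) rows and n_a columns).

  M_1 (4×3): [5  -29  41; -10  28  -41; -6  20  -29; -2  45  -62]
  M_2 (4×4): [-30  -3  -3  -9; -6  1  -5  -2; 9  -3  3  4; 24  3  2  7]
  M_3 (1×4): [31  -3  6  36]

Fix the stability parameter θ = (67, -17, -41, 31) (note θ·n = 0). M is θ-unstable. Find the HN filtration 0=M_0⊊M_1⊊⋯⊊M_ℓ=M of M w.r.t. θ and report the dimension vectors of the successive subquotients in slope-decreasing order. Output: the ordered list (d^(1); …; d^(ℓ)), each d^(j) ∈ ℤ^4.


Barcode: M ≅ I[1,3]^2, I[1,4], I[2,3]. HN layers by μ_θ (3 steps, strictly decreasing):
  μ^(1)=31; μ^(2)=3; μ^(3)=-29

((0, 0, 0, 1); (3, 3, 3, 0); (0, 1, 1, 0))


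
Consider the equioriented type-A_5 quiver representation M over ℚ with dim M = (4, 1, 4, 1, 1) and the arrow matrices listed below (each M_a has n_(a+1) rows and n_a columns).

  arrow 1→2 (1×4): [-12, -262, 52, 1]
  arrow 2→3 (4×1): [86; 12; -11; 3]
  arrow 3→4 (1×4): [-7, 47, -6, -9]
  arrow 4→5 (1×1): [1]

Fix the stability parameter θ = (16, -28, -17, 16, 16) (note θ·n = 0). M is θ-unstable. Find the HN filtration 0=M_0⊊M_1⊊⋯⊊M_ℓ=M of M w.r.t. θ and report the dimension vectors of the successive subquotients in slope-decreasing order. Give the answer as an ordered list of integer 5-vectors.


Interval decomposition of M: I[1,1]^3, I[1,5], I[3,3]^3.
HN type (ℓ=3): μ^(1)=16; μ^(2)=-29/3; μ^(3)=-17

((3, 0, 0, 1, 1); (1, 1, 1, 0, 0); (0, 0, 3, 0, 0))


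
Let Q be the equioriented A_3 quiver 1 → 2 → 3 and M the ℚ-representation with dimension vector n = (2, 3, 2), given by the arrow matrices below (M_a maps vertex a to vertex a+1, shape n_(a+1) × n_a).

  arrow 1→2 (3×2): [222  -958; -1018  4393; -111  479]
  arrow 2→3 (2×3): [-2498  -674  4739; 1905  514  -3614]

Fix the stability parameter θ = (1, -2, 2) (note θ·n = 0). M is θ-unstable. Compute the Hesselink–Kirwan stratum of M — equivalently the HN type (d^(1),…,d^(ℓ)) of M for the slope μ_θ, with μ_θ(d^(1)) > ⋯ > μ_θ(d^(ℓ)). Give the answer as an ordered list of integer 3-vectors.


Via rank(M_{q-1}∘⋯∘M_p): M ≅ I[1,3]^2, I[2,2].
μ_θ-semistable layers: μ^(1)=2; μ^(2)=-1/2; μ^(3)=-2

((0, 0, 2); (2, 2, 0); (0, 1, 0))


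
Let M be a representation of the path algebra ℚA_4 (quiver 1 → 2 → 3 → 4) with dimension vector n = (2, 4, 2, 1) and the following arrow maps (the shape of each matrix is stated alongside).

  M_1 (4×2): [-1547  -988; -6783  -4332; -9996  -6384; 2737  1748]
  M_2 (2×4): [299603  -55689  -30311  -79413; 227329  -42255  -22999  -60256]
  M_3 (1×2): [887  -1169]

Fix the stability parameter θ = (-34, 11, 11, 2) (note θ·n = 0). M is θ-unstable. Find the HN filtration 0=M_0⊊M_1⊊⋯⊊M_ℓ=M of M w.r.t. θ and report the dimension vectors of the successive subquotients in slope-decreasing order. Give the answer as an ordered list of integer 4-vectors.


Via rank(M_{q-1}∘⋯∘M_p): M ≅ I[1,1], I[1,4], I[2,2]^2, I[2,3].
μ_θ-semistable layers: μ^(1)=11; μ^(2)=8; μ^(3)=-34

((0, 3, 1, 0); (0, 1, 1, 1); (2, 0, 0, 0))


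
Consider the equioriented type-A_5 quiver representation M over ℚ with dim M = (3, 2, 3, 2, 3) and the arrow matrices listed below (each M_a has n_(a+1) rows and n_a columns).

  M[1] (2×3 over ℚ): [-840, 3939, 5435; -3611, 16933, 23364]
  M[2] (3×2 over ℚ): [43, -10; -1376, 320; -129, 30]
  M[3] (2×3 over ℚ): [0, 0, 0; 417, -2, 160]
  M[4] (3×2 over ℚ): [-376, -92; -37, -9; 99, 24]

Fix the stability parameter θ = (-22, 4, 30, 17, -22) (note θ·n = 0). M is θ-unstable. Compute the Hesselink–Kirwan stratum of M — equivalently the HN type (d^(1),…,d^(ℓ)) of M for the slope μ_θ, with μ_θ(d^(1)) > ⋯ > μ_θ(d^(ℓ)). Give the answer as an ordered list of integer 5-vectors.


Via rank(M_{q-1}∘⋯∘M_p): M ≅ I[1,1], I[1,2], I[1,5], I[3,3]^2, I[4,5], I[5,5].
μ_θ-semistable layers: μ^(1)=30; μ^(2)=25/3; μ^(3)=4; μ^(4)=-5/2; μ^(5)=-22

((0, 0, 2, 0, 0); (0, 0, 1, 1, 1); (0, 2, 0, 0, 0); (0, 0, 0, 1, 1); (3, 0, 0, 0, 1))


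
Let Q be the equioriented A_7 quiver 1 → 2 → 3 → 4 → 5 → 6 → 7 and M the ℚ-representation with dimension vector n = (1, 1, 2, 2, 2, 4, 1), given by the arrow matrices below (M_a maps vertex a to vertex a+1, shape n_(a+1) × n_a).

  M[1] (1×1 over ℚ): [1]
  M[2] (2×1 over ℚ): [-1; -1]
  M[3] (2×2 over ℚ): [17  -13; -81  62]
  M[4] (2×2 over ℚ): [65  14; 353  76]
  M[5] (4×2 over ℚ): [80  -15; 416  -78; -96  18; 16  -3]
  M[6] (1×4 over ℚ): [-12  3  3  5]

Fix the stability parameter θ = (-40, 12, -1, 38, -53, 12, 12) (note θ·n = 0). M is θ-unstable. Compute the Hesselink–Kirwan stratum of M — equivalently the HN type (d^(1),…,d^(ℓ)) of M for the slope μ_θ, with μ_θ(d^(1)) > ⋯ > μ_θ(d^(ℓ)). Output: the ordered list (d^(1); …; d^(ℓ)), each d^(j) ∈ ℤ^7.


Barcode: M ≅ I[1,5], I[3,7], I[6,6]^3. HN layers by μ_θ (4 steps, strictly decreasing):
  μ^(1)=12; μ^(2)=-1; μ^(3)=-16/3; μ^(4)=-40

((0, 0, 0, 0, 0, 4, 1); (0, 1, 1, 1, 1, 0, 0); (0, 0, 1, 1, 1, 0, 0); (1, 0, 0, 0, 0, 0, 0))


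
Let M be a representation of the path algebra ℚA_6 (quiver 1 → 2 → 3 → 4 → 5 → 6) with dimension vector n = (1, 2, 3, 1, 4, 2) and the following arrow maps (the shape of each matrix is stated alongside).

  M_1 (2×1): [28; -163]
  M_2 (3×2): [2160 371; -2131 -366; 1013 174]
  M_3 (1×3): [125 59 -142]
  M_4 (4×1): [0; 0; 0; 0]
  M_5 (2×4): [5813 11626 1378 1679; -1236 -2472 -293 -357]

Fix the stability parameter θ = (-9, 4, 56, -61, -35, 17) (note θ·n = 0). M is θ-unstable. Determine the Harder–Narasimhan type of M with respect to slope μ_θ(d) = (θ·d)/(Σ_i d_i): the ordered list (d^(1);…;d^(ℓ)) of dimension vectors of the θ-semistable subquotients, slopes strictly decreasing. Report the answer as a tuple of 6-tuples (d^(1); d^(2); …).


Via rank(M_{q-1}∘⋯∘M_p): M ≅ I[1,4], I[2,3], I[3,3], I[5,5]^2, I[5,6]^2.
μ_θ-semistable layers: μ^(1)=56; μ^(2)=17; μ^(3)=4; μ^(4)=-1/3; μ^(5)=-9; μ^(6)=-35

((0, 0, 2, 0, 0, 0); (0, 0, 0, 0, 0, 2); (0, 1, 0, 0, 0, 0); (0, 1, 1, 1, 0, 0); (1, 0, 0, 0, 0, 0); (0, 0, 0, 0, 4, 0))


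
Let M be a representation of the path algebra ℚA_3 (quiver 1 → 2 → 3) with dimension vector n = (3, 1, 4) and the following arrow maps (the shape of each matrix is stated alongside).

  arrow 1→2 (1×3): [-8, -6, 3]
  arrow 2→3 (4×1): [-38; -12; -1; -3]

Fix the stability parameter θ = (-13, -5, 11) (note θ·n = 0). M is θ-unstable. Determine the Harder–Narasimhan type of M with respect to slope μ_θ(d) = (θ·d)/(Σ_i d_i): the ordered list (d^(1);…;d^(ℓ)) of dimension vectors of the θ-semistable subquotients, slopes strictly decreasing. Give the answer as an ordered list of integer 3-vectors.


Interval decomposition of M: I[1,1]^2, I[1,3], I[3,3]^3.
HN type (ℓ=3): μ^(1)=11; μ^(2)=-5; μ^(3)=-13

((0, 0, 4); (0, 1, 0); (3, 0, 0))


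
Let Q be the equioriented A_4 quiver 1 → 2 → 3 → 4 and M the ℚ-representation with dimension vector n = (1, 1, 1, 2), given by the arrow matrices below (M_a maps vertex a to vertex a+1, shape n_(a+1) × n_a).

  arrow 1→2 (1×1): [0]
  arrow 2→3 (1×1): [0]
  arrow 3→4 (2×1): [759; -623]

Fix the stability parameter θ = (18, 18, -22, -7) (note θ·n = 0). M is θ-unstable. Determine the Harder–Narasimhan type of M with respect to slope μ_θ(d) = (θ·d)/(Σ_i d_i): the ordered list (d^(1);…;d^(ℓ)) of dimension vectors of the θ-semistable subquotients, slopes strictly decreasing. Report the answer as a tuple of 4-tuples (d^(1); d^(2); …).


Interval decomposition of M: I[1,1], I[2,2], I[3,4], I[4,4].
HN type (ℓ=3): μ^(1)=18; μ^(2)=-7; μ^(3)=-22

((1, 1, 0, 0); (0, 0, 0, 2); (0, 0, 1, 0))


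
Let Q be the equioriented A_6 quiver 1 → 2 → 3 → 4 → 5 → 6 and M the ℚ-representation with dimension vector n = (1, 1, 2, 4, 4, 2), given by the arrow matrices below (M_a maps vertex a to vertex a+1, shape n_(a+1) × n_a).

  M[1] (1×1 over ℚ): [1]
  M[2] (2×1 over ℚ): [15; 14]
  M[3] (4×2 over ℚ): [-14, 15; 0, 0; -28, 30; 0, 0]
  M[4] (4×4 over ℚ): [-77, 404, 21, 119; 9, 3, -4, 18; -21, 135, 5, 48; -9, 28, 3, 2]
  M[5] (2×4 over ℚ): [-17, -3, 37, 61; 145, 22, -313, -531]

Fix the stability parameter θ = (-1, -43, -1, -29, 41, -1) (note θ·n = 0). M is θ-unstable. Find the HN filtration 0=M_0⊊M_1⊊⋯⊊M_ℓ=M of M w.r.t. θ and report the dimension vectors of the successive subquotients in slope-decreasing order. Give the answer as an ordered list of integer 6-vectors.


Barcode: M ≅ I[1,3], I[3,6], I[4,5]^2, I[4,6]. HN layers by μ_θ (6 steps, strictly decreasing):
  μ^(1)=41; μ^(2)=20; μ^(3)=-1; μ^(4)=-15; μ^(5)=-22; μ^(6)=-29

((0, 0, 0, 0, 2, 0); (0, 0, 0, 0, 2, 2); (0, 0, 1, 0, 0, 0); (0, 0, 1, 1, 0, 0); (1, 1, 0, 0, 0, 0); (0, 0, 0, 3, 0, 0))


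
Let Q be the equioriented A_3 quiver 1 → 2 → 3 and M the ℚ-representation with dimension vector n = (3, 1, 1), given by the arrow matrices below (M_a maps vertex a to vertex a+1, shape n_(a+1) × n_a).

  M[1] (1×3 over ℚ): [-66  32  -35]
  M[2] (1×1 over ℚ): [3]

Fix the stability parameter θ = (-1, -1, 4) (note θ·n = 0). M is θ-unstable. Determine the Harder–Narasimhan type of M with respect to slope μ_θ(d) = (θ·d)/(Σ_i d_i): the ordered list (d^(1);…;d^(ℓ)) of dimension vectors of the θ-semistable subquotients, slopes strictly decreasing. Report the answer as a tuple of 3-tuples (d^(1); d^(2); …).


Via rank(M_{q-1}∘⋯∘M_p): M ≅ I[1,1]^2, I[1,3].
μ_θ-semistable layers: μ^(1)=4; μ^(2)=-1

((0, 0, 1); (3, 1, 0))


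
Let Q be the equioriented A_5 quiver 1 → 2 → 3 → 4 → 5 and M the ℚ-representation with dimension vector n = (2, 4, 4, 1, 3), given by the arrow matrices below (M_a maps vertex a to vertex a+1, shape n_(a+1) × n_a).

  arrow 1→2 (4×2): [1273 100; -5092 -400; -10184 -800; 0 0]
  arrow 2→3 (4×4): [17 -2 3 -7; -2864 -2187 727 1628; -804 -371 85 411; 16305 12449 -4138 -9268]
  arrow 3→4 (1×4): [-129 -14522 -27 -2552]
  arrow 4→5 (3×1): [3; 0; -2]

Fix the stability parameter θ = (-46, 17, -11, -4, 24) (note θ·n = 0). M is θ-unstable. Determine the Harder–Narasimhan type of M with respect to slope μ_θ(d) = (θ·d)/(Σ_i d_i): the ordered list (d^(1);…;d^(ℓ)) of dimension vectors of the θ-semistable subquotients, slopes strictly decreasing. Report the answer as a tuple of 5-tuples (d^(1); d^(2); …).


Barcode: M ≅ I[1,1], I[1,5], I[2,2], I[2,3]^2, I[3,3], I[5,5]^2. HN layers by μ_θ (6 steps, strictly decreasing):
  μ^(1)=24; μ^(2)=17; μ^(3)=3; μ^(4)=2/3; μ^(5)=-11; μ^(6)=-46

((0, 0, 0, 0, 3); (0, 1, 0, 0, 0); (0, 2, 2, 0, 0); (0, 1, 1, 1, 0); (0, 0, 1, 0, 0); (2, 0, 0, 0, 0))


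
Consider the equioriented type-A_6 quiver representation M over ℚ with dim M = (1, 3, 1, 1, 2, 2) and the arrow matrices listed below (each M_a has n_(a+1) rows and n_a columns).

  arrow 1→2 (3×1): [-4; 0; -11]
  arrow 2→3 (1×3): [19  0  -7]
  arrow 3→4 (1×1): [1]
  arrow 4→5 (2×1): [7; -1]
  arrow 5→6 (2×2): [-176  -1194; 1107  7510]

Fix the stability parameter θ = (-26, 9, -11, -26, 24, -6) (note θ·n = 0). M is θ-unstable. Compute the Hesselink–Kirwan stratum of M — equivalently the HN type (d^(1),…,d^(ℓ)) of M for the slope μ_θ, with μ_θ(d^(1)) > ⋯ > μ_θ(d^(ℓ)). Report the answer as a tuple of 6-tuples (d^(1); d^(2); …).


Barcode: M ≅ I[1,6], I[2,2]^2, I[5,6]. HN layers by μ_θ (3 steps, strictly decreasing):
  μ^(1)=9; μ^(2)=-28/3; μ^(3)=-26

((0, 2, 0, 0, 2, 2); (0, 1, 1, 1, 0, 0); (1, 0, 0, 0, 0, 0))


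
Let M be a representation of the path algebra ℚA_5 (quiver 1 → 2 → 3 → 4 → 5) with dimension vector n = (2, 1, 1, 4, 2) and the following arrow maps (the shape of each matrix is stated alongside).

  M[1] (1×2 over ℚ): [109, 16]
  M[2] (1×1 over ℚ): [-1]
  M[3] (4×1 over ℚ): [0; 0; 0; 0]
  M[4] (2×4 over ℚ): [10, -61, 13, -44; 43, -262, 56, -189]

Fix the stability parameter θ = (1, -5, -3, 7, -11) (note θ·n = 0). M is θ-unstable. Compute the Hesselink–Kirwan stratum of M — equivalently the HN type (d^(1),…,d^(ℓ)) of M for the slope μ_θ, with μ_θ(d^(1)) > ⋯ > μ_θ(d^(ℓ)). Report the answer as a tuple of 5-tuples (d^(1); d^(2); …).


Barcode: M ≅ I[1,1], I[1,3], I[4,4]^2, I[4,5]^2. HN layers by μ_θ (4 steps, strictly decreasing):
  μ^(1)=7; μ^(2)=1; μ^(3)=-2; μ^(4)=-7/3

((0, 0, 0, 2, 0); (1, 0, 0, 0, 0); (0, 0, 0, 2, 2); (1, 1, 1, 0, 0))


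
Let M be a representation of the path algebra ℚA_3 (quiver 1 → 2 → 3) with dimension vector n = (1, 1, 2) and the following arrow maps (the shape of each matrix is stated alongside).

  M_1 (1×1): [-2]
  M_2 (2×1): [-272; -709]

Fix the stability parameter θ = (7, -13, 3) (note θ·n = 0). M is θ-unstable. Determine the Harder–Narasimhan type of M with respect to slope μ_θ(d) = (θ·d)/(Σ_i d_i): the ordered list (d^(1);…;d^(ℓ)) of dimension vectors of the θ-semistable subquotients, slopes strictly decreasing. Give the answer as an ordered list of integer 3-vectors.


Interval decomposition of M: I[1,3], I[3,3].
HN type (ℓ=2): μ^(1)=3; μ^(2)=-3

((0, 0, 2); (1, 1, 0))


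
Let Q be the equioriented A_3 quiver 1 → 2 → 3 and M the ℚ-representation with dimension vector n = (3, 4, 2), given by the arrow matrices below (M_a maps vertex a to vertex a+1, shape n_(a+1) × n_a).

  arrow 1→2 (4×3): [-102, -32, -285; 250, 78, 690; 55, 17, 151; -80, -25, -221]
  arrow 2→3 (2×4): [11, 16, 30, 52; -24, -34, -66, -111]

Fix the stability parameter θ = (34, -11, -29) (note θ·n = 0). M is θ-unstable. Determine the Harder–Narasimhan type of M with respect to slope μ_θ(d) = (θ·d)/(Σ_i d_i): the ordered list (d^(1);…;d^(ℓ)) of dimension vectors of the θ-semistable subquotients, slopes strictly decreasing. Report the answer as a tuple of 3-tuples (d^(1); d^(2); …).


Interval decomposition of M: I[1,2], I[1,3]^2, I[2,2].
HN type (ℓ=3): μ^(1)=23/2; μ^(2)=-2; μ^(3)=-11

((1, 1, 0); (2, 2, 2); (0, 1, 0))


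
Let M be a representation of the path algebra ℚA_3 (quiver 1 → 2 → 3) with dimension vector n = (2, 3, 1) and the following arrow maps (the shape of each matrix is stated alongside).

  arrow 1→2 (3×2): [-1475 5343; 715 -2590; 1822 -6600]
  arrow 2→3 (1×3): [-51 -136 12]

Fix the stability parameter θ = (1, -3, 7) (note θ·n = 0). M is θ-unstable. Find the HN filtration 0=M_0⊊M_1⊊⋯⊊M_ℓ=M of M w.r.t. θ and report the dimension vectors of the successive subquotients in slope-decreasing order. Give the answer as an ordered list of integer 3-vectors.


Interval decomposition of M: I[1,2], I[1,3], I[2,2].
HN type (ℓ=3): μ^(1)=7; μ^(2)=-1; μ^(3)=-3

((0, 0, 1); (2, 2, 0); (0, 1, 0))


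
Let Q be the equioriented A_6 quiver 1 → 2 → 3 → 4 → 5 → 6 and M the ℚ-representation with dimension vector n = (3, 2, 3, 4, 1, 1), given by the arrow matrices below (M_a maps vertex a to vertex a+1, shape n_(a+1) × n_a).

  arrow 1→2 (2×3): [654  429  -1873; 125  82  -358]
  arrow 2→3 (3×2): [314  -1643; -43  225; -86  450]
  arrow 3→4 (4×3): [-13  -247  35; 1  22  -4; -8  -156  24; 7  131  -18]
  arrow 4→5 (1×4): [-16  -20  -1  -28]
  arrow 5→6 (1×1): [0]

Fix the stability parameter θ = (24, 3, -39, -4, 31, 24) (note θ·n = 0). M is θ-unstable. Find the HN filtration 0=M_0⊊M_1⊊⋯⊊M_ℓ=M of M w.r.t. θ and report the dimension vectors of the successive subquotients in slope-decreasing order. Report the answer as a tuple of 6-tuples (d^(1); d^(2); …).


Barcode: M ≅ I[1,1], I[1,4]^2, I[3,4], I[4,5], I[6,6]. HN layers by μ_θ (4 steps, strictly decreasing):
  μ^(1)=31; μ^(2)=24; μ^(3)=-4; μ^(4)=-39

((0, 0, 0, 0, 1, 0); (1, 0, 0, 0, 0, 1); (2, 2, 2, 4, 0, 0); (0, 0, 1, 0, 0, 0))


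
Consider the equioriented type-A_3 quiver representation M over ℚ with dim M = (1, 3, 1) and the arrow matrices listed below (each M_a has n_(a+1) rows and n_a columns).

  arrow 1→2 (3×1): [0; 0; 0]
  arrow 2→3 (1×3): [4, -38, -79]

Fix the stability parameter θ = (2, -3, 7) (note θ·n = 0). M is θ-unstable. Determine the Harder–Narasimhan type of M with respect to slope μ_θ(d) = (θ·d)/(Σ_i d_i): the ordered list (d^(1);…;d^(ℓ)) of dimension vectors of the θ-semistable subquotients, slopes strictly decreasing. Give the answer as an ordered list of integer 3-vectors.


Barcode: M ≅ I[1,1], I[2,2]^2, I[2,3]. HN layers by μ_θ (3 steps, strictly decreasing):
  μ^(1)=7; μ^(2)=2; μ^(3)=-3

((0, 0, 1); (1, 0, 0); (0, 3, 0))


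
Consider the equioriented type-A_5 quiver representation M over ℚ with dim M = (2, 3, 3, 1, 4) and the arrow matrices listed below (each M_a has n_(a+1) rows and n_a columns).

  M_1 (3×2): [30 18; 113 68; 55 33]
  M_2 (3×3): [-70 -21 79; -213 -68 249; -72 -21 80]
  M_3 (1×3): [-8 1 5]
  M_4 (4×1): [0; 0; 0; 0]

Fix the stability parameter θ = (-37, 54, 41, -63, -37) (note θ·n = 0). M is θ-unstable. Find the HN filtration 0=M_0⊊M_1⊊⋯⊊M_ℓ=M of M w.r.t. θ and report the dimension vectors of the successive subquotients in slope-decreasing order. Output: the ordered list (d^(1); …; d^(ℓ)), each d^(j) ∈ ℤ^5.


Interval decomposition of M: I[1,3], I[1,4], I[2,3], I[5,5]^4.
HN type (ℓ=3): μ^(1)=95/2; μ^(2)=32/3; μ^(3)=-37

((0, 2, 2, 0, 0); (0, 1, 1, 1, 0); (2, 0, 0, 0, 4))


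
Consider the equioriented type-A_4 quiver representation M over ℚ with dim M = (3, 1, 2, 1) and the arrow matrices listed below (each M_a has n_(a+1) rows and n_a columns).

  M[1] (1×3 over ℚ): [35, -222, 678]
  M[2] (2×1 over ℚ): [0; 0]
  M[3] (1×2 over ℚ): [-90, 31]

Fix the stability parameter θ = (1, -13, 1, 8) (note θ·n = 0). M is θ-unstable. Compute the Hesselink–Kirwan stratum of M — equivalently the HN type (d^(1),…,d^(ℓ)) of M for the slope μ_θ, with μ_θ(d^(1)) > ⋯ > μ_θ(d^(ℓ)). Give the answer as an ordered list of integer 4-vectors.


Barcode: M ≅ I[1,1]^2, I[1,2], I[3,3], I[3,4]. HN layers by μ_θ (3 steps, strictly decreasing):
  μ^(1)=8; μ^(2)=1; μ^(3)=-6

((0, 0, 0, 1); (2, 0, 2, 0); (1, 1, 0, 0))


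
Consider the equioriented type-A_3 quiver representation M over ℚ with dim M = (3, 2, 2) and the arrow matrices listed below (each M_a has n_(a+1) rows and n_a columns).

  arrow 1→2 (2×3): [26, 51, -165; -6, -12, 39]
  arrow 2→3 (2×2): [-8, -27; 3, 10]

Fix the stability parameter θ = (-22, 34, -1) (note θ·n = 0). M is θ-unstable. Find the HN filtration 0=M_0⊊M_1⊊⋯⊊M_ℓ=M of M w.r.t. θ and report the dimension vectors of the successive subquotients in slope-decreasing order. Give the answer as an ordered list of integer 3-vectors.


Interval decomposition of M: I[1,1], I[1,3]^2.
HN type (ℓ=2): μ^(1)=33/2; μ^(2)=-22

((0, 2, 2); (3, 0, 0))


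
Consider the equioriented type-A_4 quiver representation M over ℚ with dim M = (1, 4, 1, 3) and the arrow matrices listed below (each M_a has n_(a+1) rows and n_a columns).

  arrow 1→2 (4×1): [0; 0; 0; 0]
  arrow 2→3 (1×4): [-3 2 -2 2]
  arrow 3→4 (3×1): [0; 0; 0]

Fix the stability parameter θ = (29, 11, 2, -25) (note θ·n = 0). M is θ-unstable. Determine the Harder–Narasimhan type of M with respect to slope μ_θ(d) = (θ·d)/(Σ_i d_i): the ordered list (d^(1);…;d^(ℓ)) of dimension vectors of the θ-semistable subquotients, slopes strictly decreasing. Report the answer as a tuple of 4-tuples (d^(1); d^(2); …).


Via rank(M_{q-1}∘⋯∘M_p): M ≅ I[1,1], I[2,2]^3, I[2,3], I[4,4]^3.
μ_θ-semistable layers: μ^(1)=29; μ^(2)=11; μ^(3)=13/2; μ^(4)=-25

((1, 0, 0, 0); (0, 3, 0, 0); (0, 1, 1, 0); (0, 0, 0, 3))


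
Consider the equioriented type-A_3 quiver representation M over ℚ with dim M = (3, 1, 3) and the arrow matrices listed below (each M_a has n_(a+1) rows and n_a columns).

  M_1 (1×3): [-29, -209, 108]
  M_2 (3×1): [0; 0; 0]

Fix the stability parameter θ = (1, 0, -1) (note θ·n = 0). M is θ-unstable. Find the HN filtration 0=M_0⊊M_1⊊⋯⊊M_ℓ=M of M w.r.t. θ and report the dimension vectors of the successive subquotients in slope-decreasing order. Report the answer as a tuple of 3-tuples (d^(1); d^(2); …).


Via rank(M_{q-1}∘⋯∘M_p): M ≅ I[1,1]^2, I[1,2], I[3,3]^3.
μ_θ-semistable layers: μ^(1)=1; μ^(2)=1/2; μ^(3)=-1

((2, 0, 0); (1, 1, 0); (0, 0, 3))


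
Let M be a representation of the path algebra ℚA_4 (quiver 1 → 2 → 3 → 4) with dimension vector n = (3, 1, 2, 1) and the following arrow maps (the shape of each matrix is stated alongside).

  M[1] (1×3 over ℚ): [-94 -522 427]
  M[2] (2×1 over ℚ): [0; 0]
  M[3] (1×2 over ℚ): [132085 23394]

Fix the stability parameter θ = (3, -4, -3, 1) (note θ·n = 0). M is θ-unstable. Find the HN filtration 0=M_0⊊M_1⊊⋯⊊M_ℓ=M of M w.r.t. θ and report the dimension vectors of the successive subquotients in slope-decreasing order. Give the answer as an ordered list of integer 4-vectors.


Via rank(M_{q-1}∘⋯∘M_p): M ≅ I[1,1]^2, I[1,2], I[3,3], I[3,4].
μ_θ-semistable layers: μ^(1)=3; μ^(2)=1; μ^(3)=-1/2; μ^(4)=-3

((2, 0, 0, 0); (0, 0, 0, 1); (1, 1, 0, 0); (0, 0, 2, 0))


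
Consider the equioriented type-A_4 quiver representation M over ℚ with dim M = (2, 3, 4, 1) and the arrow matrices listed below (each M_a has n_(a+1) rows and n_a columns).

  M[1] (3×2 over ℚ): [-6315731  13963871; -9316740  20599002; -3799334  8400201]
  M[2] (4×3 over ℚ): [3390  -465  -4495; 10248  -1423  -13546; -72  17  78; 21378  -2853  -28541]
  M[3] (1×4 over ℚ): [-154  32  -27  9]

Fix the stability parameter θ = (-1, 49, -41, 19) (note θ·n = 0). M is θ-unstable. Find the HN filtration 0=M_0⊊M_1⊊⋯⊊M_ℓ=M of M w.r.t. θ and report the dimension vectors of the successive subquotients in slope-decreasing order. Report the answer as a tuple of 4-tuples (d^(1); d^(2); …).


Via rank(M_{q-1}∘⋯∘M_p): M ≅ I[1,2], I[1,4], I[2,3], I[3,3]^2.
μ_θ-semistable layers: μ^(1)=49; μ^(2)=19; μ^(3)=4; μ^(4)=-1; μ^(5)=-41

((0, 1, 0, 0); (0, 0, 0, 1); (0, 2, 2, 0); (2, 0, 0, 0); (0, 0, 2, 0))


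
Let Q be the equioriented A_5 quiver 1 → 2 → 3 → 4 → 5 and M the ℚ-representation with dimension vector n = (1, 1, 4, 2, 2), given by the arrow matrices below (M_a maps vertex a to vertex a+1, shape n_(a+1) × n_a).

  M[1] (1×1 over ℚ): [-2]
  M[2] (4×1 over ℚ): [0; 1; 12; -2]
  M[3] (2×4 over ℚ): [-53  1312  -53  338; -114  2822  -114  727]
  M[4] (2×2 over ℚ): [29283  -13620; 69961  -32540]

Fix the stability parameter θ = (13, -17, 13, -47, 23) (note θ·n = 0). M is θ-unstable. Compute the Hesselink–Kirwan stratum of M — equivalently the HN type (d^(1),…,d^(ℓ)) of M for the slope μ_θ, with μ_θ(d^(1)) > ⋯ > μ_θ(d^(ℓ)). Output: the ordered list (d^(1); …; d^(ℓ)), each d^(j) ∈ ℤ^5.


Interval decomposition of M: I[1,3], I[3,3], I[3,4], I[3,5], I[5,5].
HN type (ℓ=4): μ^(1)=23; μ^(2)=13; μ^(3)=-2; μ^(4)=-17

((0, 0, 0, 0, 2); (0, 0, 2, 0, 0); (1, 1, 0, 0, 0); (0, 0, 2, 2, 0))


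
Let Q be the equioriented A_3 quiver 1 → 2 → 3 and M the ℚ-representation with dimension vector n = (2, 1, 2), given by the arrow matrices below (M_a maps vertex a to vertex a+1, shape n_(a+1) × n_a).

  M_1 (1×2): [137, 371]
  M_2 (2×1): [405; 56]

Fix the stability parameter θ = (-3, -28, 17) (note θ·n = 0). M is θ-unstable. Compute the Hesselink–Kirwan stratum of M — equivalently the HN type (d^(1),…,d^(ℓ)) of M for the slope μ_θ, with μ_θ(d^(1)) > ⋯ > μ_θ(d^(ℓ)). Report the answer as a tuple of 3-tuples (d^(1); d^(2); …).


Interval decomposition of M: I[1,1], I[1,3], I[3,3].
HN type (ℓ=3): μ^(1)=17; μ^(2)=-3; μ^(3)=-31/2

((0, 0, 2); (1, 0, 0); (1, 1, 0))


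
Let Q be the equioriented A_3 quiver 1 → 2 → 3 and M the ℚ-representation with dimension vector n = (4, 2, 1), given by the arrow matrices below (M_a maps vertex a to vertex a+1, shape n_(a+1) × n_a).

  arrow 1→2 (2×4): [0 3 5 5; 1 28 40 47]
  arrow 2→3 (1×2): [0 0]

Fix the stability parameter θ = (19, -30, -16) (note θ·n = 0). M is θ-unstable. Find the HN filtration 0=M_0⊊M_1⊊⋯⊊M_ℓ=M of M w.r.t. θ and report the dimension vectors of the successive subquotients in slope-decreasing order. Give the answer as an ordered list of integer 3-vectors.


Barcode: M ≅ I[1,1]^2, I[1,2]^2, I[3,3]. HN layers by μ_θ (3 steps, strictly decreasing):
  μ^(1)=19; μ^(2)=-11/2; μ^(3)=-16

((2, 0, 0); (2, 2, 0); (0, 0, 1))


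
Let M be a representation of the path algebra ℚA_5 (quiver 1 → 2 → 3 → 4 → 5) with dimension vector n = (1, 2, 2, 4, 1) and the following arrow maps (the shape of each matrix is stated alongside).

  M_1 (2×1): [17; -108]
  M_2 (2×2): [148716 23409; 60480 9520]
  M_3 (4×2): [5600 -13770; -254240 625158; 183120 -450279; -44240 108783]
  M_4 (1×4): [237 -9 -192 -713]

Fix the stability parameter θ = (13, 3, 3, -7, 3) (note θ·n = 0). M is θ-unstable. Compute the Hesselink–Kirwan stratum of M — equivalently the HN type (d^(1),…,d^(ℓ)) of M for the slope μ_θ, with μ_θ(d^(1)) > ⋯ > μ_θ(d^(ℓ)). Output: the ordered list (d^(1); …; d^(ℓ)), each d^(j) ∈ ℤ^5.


Barcode: M ≅ I[1,2], I[2,3], I[3,5], I[4,4]^3. HN layers by μ_θ (4 steps, strictly decreasing):
  μ^(1)=8; μ^(2)=3; μ^(3)=-2; μ^(4)=-7

((1, 1, 0, 0, 0); (0, 1, 1, 0, 1); (0, 0, 1, 1, 0); (0, 0, 0, 3, 0))


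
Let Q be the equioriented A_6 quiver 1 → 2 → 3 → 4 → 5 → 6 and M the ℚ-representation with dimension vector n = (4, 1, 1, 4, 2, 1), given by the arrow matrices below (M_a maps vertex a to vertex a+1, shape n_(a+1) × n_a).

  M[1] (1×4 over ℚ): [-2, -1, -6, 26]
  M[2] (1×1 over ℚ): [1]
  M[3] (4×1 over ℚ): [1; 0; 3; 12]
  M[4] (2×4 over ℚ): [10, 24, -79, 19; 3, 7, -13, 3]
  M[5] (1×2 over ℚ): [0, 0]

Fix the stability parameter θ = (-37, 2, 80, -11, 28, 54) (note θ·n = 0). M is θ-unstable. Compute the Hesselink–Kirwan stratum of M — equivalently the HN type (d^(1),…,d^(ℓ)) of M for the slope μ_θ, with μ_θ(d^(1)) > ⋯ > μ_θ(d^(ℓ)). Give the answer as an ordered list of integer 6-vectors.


Barcode: M ≅ I[1,1]^3, I[1,5], I[4,4]^2, I[4,5], I[6,6]. HN layers by μ_θ (6 steps, strictly decreasing):
  μ^(1)=54; μ^(2)=97/3; μ^(3)=28; μ^(4)=2; μ^(5)=-11; μ^(6)=-37

((0, 0, 0, 0, 0, 1); (0, 0, 1, 1, 1, 0); (0, 0, 0, 0, 1, 0); (0, 1, 0, 0, 0, 0); (0, 0, 0, 3, 0, 0); (4, 0, 0, 0, 0, 0))


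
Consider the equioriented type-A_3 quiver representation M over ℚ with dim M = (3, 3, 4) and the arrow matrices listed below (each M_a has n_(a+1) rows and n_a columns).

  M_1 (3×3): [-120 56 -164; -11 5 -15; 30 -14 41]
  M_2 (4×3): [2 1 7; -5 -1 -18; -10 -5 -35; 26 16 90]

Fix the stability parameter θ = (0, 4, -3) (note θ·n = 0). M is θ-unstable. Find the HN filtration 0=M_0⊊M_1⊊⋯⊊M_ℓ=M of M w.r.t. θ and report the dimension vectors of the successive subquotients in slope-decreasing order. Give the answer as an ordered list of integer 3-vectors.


Via rank(M_{q-1}∘⋯∘M_p): M ≅ I[1,1], I[1,3]^2, I[2,2], I[3,3]^2.
μ_θ-semistable layers: μ^(1)=4; μ^(2)=1/2; μ^(3)=0; μ^(4)=-3

((0, 1, 0); (0, 2, 2); (3, 0, 0); (0, 0, 2))


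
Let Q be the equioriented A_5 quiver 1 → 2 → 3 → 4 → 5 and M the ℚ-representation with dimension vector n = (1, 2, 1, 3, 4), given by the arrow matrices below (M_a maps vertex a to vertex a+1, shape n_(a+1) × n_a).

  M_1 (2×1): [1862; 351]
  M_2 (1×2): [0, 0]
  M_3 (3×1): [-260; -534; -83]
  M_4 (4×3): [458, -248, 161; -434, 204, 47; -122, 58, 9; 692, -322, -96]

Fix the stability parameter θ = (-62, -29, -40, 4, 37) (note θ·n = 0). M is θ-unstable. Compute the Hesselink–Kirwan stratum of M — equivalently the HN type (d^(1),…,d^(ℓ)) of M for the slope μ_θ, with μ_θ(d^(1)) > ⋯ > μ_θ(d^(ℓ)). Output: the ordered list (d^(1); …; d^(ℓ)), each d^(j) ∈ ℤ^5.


Via rank(M_{q-1}∘⋯∘M_p): M ≅ I[1,2], I[2,2], I[3,5], I[4,4], I[4,5], I[5,5]^2.
μ_θ-semistable layers: μ^(1)=37; μ^(2)=4; μ^(3)=-29; μ^(4)=-40; μ^(5)=-62

((0, 0, 0, 0, 4); (0, 0, 0, 3, 0); (0, 2, 0, 0, 0); (0, 0, 1, 0, 0); (1, 0, 0, 0, 0))


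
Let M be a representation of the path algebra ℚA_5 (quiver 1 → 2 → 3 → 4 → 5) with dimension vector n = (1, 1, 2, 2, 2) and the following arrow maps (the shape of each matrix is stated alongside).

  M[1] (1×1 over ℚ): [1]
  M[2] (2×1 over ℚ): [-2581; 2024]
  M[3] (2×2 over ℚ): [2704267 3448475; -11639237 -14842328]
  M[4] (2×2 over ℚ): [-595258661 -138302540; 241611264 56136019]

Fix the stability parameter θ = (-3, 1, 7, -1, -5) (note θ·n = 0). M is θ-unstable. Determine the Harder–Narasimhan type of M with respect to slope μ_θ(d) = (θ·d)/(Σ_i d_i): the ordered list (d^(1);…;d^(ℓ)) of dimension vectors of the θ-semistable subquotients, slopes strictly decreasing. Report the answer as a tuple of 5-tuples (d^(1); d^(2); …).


Via rank(M_{q-1}∘⋯∘M_p): M ≅ I[1,5], I[3,5].
μ_θ-semistable layers: μ^(1)=1/2; μ^(2)=1/3; μ^(3)=-3

((0, 1, 1, 1, 1); (0, 0, 1, 1, 1); (1, 0, 0, 0, 0))


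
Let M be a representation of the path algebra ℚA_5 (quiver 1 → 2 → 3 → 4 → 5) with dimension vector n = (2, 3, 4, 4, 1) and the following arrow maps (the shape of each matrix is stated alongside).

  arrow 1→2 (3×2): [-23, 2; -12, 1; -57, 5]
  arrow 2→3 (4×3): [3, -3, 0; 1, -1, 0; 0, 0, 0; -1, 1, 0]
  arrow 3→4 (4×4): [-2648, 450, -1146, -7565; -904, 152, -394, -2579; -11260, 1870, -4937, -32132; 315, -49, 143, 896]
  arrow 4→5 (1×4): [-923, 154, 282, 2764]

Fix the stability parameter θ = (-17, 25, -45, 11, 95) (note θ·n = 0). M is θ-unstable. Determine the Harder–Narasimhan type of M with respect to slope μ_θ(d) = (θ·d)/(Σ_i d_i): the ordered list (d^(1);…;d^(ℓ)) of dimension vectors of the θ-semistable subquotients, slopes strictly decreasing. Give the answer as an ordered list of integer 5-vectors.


Interval decomposition of M: I[1,2], I[1,5], I[2,2], I[3,4]^3.
HN type (ℓ=6): μ^(1)=95; μ^(2)=25; μ^(3)=11; μ^(4)=-10; μ^(5)=-17; μ^(6)=-45

((0, 0, 0, 0, 1); (0, 2, 0, 0, 0); (0, 0, 0, 4, 0); (0, 1, 1, 0, 0); (2, 0, 0, 0, 0); (0, 0, 3, 0, 0))


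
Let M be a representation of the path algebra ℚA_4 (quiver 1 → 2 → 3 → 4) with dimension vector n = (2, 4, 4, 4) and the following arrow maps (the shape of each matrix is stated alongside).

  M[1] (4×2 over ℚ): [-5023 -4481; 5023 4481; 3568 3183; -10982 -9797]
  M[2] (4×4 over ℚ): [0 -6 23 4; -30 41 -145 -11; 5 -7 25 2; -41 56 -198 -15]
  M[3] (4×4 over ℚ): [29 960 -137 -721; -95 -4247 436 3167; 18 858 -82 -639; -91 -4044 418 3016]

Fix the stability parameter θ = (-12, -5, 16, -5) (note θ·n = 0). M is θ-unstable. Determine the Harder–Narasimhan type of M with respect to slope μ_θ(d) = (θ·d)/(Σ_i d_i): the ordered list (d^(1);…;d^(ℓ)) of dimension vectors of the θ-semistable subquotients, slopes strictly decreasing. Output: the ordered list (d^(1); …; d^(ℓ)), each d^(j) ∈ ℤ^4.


Via rank(M_{q-1}∘⋯∘M_p): M ≅ I[1,4]^2, I[2,2], I[2,4], I[3,4].
μ_θ-semistable layers: μ^(1)=11/2; μ^(2)=-5; μ^(3)=-12

((0, 0, 4, 4); (0, 4, 0, 0); (2, 0, 0, 0))


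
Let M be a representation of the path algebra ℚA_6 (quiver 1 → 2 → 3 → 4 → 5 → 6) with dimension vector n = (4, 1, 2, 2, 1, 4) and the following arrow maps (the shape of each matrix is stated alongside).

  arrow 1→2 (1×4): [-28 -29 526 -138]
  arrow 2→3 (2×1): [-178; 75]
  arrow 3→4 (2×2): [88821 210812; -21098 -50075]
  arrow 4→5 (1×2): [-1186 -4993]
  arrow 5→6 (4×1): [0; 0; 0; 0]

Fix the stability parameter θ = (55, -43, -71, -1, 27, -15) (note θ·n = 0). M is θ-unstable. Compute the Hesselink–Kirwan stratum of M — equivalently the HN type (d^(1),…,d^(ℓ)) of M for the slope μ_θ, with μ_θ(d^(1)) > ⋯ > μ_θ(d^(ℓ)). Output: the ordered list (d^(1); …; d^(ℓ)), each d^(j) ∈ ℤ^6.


Interval decomposition of M: I[1,1]^3, I[1,5], I[3,4], I[6,6]^4.
HN type (ℓ=6): μ^(1)=55; μ^(2)=27; μ^(3)=-1; μ^(4)=-15; μ^(5)=-59/3; μ^(6)=-71

((3, 0, 0, 0, 0, 0); (0, 0, 0, 0, 1, 0); (0, 0, 0, 2, 0, 0); (0, 0, 0, 0, 0, 4); (1, 1, 1, 0, 0, 0); (0, 0, 1, 0, 0, 0))


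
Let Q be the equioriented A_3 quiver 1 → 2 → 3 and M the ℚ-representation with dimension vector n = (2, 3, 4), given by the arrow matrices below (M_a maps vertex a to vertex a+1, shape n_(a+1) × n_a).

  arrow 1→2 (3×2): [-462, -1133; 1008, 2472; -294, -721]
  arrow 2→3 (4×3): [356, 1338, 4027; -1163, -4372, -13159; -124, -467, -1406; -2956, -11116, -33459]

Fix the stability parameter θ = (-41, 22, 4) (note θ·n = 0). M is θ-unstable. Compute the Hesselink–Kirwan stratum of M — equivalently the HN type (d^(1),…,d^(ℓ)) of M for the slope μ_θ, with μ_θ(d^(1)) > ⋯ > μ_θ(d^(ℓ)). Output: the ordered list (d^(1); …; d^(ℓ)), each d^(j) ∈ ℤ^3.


Interval decomposition of M: I[1,1], I[1,3], I[2,3]^2, I[3,3].
HN type (ℓ=3): μ^(1)=13; μ^(2)=4; μ^(3)=-41

((0, 3, 3); (0, 0, 1); (2, 0, 0))


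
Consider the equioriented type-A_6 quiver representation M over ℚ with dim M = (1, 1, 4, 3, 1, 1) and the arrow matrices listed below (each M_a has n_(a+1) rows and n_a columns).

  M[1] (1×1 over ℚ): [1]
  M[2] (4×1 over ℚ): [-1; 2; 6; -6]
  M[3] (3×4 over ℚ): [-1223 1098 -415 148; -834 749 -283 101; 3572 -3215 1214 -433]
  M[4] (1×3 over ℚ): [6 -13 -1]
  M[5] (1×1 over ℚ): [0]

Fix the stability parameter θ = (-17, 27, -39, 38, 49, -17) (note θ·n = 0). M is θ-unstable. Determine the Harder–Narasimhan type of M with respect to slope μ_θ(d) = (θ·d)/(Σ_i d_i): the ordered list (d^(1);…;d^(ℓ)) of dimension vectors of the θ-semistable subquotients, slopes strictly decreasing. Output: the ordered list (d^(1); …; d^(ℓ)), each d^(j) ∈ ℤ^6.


Via rank(M_{q-1}∘⋯∘M_p): M ≅ I[1,5], I[3,3], I[3,4]^2, I[6,6].
μ_θ-semistable layers: μ^(1)=49; μ^(2)=38; μ^(3)=-6; μ^(4)=-17; μ^(5)=-39

((0, 0, 0, 0, 1, 0); (0, 0, 0, 3, 0, 0); (0, 1, 1, 0, 0, 0); (1, 0, 0, 0, 0, 1); (0, 0, 3, 0, 0, 0))


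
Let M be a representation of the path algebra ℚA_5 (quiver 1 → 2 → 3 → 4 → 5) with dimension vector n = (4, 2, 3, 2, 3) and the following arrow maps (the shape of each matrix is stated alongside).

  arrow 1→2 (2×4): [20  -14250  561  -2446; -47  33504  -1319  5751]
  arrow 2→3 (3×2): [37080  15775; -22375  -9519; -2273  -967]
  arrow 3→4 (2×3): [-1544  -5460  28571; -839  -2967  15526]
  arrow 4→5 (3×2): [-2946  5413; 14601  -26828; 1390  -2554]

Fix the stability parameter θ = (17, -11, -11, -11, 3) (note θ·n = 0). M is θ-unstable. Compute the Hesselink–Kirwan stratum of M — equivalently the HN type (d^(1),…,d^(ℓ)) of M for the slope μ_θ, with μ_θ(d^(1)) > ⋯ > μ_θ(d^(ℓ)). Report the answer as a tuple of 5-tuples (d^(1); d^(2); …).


Barcode: M ≅ I[1,1]^2, I[1,5]^2, I[3,3], I[5,5]. HN layers by μ_θ (4 steps, strictly decreasing):
  μ^(1)=17; μ^(2)=3; μ^(3)=-4; μ^(4)=-11

((2, 0, 0, 0, 0); (0, 0, 0, 0, 3); (2, 2, 2, 2, 0); (0, 0, 1, 0, 0))


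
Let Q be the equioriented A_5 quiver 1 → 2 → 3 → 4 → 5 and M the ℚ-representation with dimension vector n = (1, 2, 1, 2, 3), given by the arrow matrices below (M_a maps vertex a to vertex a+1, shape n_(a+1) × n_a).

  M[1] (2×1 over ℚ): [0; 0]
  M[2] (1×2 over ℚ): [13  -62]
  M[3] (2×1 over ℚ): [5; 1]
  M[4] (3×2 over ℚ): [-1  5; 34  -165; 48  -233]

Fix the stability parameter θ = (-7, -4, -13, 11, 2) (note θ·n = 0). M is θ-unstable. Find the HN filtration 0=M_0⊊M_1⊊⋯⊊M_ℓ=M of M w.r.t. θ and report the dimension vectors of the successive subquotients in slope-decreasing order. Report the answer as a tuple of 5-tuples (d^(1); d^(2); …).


Interval decomposition of M: I[1,1], I[2,2], I[2,5], I[4,5], I[5,5].
HN type (ℓ=5): μ^(1)=13/2; μ^(2)=2; μ^(3)=-4; μ^(4)=-7; μ^(5)=-17/2

((0, 0, 0, 2, 2); (0, 0, 0, 0, 1); (0, 1, 0, 0, 0); (1, 0, 0, 0, 0); (0, 1, 1, 0, 0))


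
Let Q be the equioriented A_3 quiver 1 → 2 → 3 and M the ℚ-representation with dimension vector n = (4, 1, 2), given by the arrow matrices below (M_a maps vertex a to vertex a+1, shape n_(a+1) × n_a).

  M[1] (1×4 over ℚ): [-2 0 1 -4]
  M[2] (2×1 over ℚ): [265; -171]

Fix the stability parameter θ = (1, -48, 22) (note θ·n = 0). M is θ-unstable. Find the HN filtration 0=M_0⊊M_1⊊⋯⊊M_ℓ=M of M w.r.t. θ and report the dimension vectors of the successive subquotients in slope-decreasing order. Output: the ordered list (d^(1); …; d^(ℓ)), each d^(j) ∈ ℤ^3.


Via rank(M_{q-1}∘⋯∘M_p): M ≅ I[1,1]^3, I[1,3], I[3,3].
μ_θ-semistable layers: μ^(1)=22; μ^(2)=1; μ^(3)=-47/2

((0, 0, 2); (3, 0, 0); (1, 1, 0))


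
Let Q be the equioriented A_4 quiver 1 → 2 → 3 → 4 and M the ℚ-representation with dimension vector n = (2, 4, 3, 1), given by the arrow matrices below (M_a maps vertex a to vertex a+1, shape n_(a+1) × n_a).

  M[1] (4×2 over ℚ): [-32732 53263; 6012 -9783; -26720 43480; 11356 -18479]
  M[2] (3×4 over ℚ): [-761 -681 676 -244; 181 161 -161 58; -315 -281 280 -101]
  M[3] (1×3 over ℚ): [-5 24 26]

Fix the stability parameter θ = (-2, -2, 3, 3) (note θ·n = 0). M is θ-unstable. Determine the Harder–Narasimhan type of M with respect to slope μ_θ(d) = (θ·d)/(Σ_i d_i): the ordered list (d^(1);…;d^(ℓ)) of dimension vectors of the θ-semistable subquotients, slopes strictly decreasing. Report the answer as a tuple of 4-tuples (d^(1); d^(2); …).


Barcode: M ≅ I[1,1], I[1,4], I[2,2], I[2,3]^2. HN layers by μ_θ (2 steps, strictly decreasing):
  μ^(1)=3; μ^(2)=-2

((0, 0, 3, 1); (2, 4, 0, 0))


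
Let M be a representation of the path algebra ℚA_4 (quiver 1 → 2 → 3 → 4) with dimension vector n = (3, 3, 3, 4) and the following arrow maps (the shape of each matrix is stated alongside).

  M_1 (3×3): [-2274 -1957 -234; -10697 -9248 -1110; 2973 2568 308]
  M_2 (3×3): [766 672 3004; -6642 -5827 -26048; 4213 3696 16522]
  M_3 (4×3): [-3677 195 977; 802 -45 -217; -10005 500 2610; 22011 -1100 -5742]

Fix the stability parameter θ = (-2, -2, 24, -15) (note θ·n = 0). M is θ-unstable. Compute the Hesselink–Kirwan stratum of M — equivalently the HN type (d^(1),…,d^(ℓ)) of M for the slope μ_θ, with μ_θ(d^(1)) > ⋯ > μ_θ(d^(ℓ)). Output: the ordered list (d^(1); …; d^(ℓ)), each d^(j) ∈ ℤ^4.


Interval decomposition of M: I[1,2], I[1,3], I[1,4], I[3,4], I[4,4]^2.
HN type (ℓ=4): μ^(1)=24; μ^(2)=9/2; μ^(3)=-2; μ^(4)=-15

((0, 0, 1, 0); (0, 0, 2, 2); (3, 3, 0, 0); (0, 0, 0, 2))


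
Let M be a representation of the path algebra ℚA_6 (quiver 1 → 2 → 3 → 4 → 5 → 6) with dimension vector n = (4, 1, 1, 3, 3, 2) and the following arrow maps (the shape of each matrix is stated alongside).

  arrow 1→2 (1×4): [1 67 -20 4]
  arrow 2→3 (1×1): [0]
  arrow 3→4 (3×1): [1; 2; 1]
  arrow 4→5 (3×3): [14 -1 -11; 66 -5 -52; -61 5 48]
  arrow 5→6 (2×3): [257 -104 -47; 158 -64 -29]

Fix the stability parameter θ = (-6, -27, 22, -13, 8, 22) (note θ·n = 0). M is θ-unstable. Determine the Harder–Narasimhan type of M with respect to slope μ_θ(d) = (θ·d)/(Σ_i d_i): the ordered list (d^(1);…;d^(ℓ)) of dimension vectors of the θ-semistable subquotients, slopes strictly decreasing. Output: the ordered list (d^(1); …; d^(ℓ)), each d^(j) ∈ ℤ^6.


Interval decomposition of M: I[1,1]^3, I[1,2], I[3,6], I[4,5], I[4,6].
HN type (ℓ=6): μ^(1)=22; μ^(2)=8; μ^(3)=9/2; μ^(4)=-6; μ^(5)=-13; μ^(6)=-33/2

((0, 0, 0, 0, 0, 2); (0, 0, 0, 0, 3, 0); (0, 0, 1, 1, 0, 0); (3, 0, 0, 0, 0, 0); (0, 0, 0, 2, 0, 0); (1, 1, 0, 0, 0, 0))
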